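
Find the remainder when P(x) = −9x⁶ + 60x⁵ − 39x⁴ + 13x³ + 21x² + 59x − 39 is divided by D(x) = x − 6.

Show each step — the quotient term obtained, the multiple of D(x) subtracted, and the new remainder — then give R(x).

R(x) = −9

Step 1: lead(−9x⁶ + 60x⁵ − 39x⁴ + 13x³ + 21x² + 59x − 39) ÷ lead(D) = −9x⁶ ÷ x = −9x⁵. Subtract (−9x⁵)·D = −9x⁶ + 54x⁵. Remainder: 6x⁵ − 39x⁴ + 13x³ + 21x² + 59x − 39.
Step 2: lead(6x⁵ − 39x⁴ + 13x³ + 21x² + 59x − 39) ÷ lead(D) = 6x⁵ ÷ x = 6x⁴. Subtract (6x⁴)·D = 6x⁵ − 36x⁴. Remainder: −3x⁴ + 13x³ + 21x² + 59x − 39.
Step 3: lead(−3x⁴ + 13x³ + 21x² + 59x − 39) ÷ lead(D) = −3x⁴ ÷ x = −3x³. Subtract (−3x³)·D = −3x⁴ + 18x³. Remainder: −5x³ + 21x² + 59x − 39.
Step 4: lead(−5x³ + 21x² + 59x − 39) ÷ lead(D) = −5x³ ÷ x = −5x². Subtract (−5x²)·D = −5x³ + 30x². Remainder: −9x² + 59x − 39.
Step 5: lead(−9x² + 59x − 39) ÷ lead(D) = −9x² ÷ x = −9x. Subtract (−9x)·D = −9x² + 54x. Remainder: 5x − 39.
Step 6: lead(5x − 39) ÷ lead(D) = 5x ÷ x = 5. Subtract (5)·D = 5x − 30. Remainder: −9.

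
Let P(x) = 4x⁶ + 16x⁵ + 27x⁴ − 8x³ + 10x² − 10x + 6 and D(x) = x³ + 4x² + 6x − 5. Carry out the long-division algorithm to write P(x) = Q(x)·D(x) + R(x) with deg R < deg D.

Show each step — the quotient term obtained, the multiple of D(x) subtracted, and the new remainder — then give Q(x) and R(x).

Step 1: lead(4x⁶ + 16x⁵ + 27x⁴ − 8x³ + 10x² − 10x + 6) ÷ lead(D) = 4x⁶ ÷ x³ = 4x³. Subtract (4x³)·D = 4x⁶ + 16x⁵ + 24x⁴ − 20x³. Remainder: 3x⁴ + 12x³ + 10x² − 10x + 6.
Step 2: lead(3x⁴ + 12x³ + 10x² − 10x + 6) ÷ lead(D) = 3x⁴ ÷ x³ = 3x. Subtract (3x)·D = 3x⁴ + 12x³ + 18x² − 15x. Remainder: −8x² + 5x + 6.

Q(x) = 4x³ + 3x; R(x) = −8x² + 5x + 6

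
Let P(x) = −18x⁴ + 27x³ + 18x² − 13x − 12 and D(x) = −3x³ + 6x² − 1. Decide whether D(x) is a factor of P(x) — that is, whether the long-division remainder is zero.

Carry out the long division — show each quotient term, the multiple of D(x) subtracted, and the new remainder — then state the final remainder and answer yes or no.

R(x) = −7x − 9, so D(x) is not a factor of P(x). no

Step 1: lead(−18x⁴ + 27x³ + 18x² − 13x − 12) ÷ lead(D) = −18x⁴ ÷ −3x³ = 6x. Subtract (6x)·D = −18x⁴ + 36x³ − 6x. Remainder: −9x³ + 18x² − 7x − 12.
Step 2: lead(−9x³ + 18x² − 7x − 12) ÷ lead(D) = −9x³ ÷ −3x³ = 3. Subtract (3)·D = −9x³ + 18x² − 3. Remainder: −7x − 9.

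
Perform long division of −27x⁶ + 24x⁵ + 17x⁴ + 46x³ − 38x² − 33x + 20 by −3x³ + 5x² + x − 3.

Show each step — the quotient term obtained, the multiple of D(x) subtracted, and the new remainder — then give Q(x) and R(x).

Step 1: lead(−27x⁶ + 24x⁵ + 17x⁴ + 46x³ − 38x² − 33x + 20) ÷ lead(D) = −27x⁶ ÷ −3x³ = 9x³. Subtract (9x³)·D = −27x⁶ + 45x⁵ + 9x⁴ − 27x³. Remainder: −21x⁵ + 8x⁴ + 73x³ − 38x² − 33x + 20.
Step 2: lead(−21x⁵ + 8x⁴ + 73x³ − 38x² − 33x + 20) ÷ lead(D) = −21x⁵ ÷ −3x³ = 7x². Subtract (7x²)·D = −21x⁵ + 35x⁴ + 7x³ − 21x². Remainder: −27x⁴ + 66x³ − 17x² − 33x + 20.
Step 3: lead(−27x⁴ + 66x³ − 17x² − 33x + 20) ÷ lead(D) = −27x⁴ ÷ −3x³ = 9x. Subtract (9x)·D = −27x⁴ + 45x³ + 9x² − 27x. Remainder: 21x³ − 26x² − 6x + 20.
Step 4: lead(21x³ − 26x² − 6x + 20) ÷ lead(D) = 21x³ ÷ −3x³ = −7. Subtract (−7)·D = 21x³ − 35x² − 7x + 21. Remainder: 9x² + x − 1.

Q(x) = 9x³ + 7x² + 9x − 7; R(x) = 9x² + x − 1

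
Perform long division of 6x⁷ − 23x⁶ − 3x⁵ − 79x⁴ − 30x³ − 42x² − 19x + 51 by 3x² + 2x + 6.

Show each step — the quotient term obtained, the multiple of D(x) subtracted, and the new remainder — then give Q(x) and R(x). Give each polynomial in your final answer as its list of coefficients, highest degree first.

Step 1: lead(6x⁷ − 23x⁶ − 3x⁵ − 79x⁴ − 30x³ − 42x² − 19x + 51) ÷ lead(D) = 6x⁷ ÷ 3x² = 2x⁵. Subtract (2x⁵)·D = 6x⁷ + 4x⁶ + 12x⁵. Remainder: −27x⁶ − 15x⁵ − 79x⁴ − 30x³ − 42x² − 19x + 51.
Step 2: lead(−27x⁶ − 15x⁵ − 79x⁴ − 30x³ − 42x² − 19x + 51) ÷ lead(D) = −27x⁶ ÷ 3x² = −9x⁴. Subtract (−9x⁴)·D = −27x⁶ − 18x⁵ − 54x⁴. Remainder: 3x⁵ − 25x⁴ − 30x³ − 42x² − 19x + 51.
Step 3: lead(3x⁵ − 25x⁴ − 30x³ − 42x² − 19x + 51) ÷ lead(D) = 3x⁵ ÷ 3x² = x³. Subtract (x³)·D = 3x⁵ + 2x⁴ + 6x³. Remainder: −27x⁴ − 36x³ − 42x² − 19x + 51.
Step 4: lead(−27x⁴ − 36x³ − 42x² − 19x + 51) ÷ lead(D) = −27x⁴ ÷ 3x² = −9x². Subtract (−9x²)·D = −27x⁴ − 18x³ − 54x². Remainder: −18x³ + 12x² − 19x + 51.
Step 5: lead(−18x³ + 12x² − 19x + 51) ÷ lead(D) = −18x³ ÷ 3x² = −6x. Subtract (−6x)·D = −18x³ − 12x² − 36x. Remainder: 24x² + 17x + 51.
Step 6: lead(24x² + 17x + 51) ÷ lead(D) = 24x² ÷ 3x² = 8. Subtract (8)·D = 24x² + 16x + 48. Remainder: x + 3.

Q = [2, -9, 1, -9, -6, 8]; R = [1, 3]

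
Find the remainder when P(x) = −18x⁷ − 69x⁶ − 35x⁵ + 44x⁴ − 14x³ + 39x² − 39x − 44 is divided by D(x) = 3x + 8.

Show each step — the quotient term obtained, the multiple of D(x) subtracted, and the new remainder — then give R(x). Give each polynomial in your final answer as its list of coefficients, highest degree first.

R = [-4]

Step 1: lead(−18x⁷ − 69x⁶ − 35x⁵ + 44x⁴ − 14x³ + 39x² − 39x − 44) ÷ lead(D) = −18x⁷ ÷ 3x = −6x⁶. Subtract (−6x⁶)·D = −18x⁷ − 48x⁶. Remainder: −21x⁶ − 35x⁵ + 44x⁴ − 14x³ + 39x² − 39x − 44.
Step 2: lead(−21x⁶ − 35x⁵ + 44x⁴ − 14x³ + 39x² − 39x − 44) ÷ lead(D) = −21x⁶ ÷ 3x = −7x⁵. Subtract (−7x⁵)·D = −21x⁶ − 56x⁵. Remainder: 21x⁵ + 44x⁴ − 14x³ + 39x² − 39x − 44.
Step 3: lead(21x⁵ + 44x⁴ − 14x³ + 39x² − 39x − 44) ÷ lead(D) = 21x⁵ ÷ 3x = 7x⁴. Subtract (7x⁴)·D = 21x⁵ + 56x⁴. Remainder: −12x⁴ − 14x³ + 39x² − 39x − 44.
Step 4: lead(−12x⁴ − 14x³ + 39x² − 39x − 44) ÷ lead(D) = −12x⁴ ÷ 3x = −4x³. Subtract (−4x³)·D = −12x⁴ − 32x³. Remainder: 18x³ + 39x² − 39x − 44.
Step 5: lead(18x³ + 39x² − 39x − 44) ÷ lead(D) = 18x³ ÷ 3x = 6x². Subtract (6x²)·D = 18x³ + 48x². Remainder: −9x² − 39x − 44.
Step 6: lead(−9x² − 39x − 44) ÷ lead(D) = −9x² ÷ 3x = −3x. Subtract (−3x)·D = −9x² − 24x. Remainder: −15x − 44.
Step 7: lead(−15x − 44) ÷ lead(D) = −15x ÷ 3x = −5. Subtract (−5)·D = −15x − 40. Remainder: −4.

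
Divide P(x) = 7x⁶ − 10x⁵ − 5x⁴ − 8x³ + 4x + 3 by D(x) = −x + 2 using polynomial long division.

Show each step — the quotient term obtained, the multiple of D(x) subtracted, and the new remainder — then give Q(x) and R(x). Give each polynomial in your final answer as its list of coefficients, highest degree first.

Q = [-7, -4, -3, 2, 4, 4]; R = [-5]

Step 1: lead(7x⁶ − 10x⁵ − 5x⁴ − 8x³ + 4x + 3) ÷ lead(D) = 7x⁶ ÷ −x = −7x⁵. Subtract (−7x⁵)·D = 7x⁶ − 14x⁵. Remainder: 4x⁵ − 5x⁴ − 8x³ + 4x + 3.
Step 2: lead(4x⁵ − 5x⁴ − 8x³ + 4x + 3) ÷ lead(D) = 4x⁵ ÷ −x = −4x⁴. Subtract (−4x⁴)·D = 4x⁵ − 8x⁴. Remainder: 3x⁴ − 8x³ + 4x + 3.
Step 3: lead(3x⁴ − 8x³ + 4x + 3) ÷ lead(D) = 3x⁴ ÷ −x = −3x³. Subtract (−3x³)·D = 3x⁴ − 6x³. Remainder: −2x³ + 4x + 3.
Step 4: lead(−2x³ + 4x + 3) ÷ lead(D) = −2x³ ÷ −x = 2x². Subtract (2x²)·D = −2x³ + 4x². Remainder: −4x² + 4x + 3.
Step 5: lead(−4x² + 4x + 3) ÷ lead(D) = −4x² ÷ −x = 4x. Subtract (4x)·D = −4x² + 8x. Remainder: −4x + 3.
Step 6: lead(−4x + 3) ÷ lead(D) = −4x ÷ −x = 4. Subtract (4)·D = −4x + 8. Remainder: −5.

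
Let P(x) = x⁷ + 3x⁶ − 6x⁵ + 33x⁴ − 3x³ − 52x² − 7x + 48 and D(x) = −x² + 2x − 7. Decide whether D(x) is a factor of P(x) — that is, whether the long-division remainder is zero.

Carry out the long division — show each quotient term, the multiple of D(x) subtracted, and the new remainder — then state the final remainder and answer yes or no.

Step 1: lead(x⁷ + 3x⁶ − 6x⁵ + 33x⁴ − 3x³ − 52x² − 7x + 48) ÷ lead(D) = x⁷ ÷ −x² = −x⁵. Subtract (−x⁵)·D = x⁷ − 2x⁶ + 7x⁵. Remainder: 5x⁶ − 13x⁵ + 33x⁴ − 3x³ − 52x² − 7x + 48.
Step 2: lead(5x⁶ − 13x⁵ + 33x⁴ − 3x³ − 52x² − 7x + 48) ÷ lead(D) = 5x⁶ ÷ −x² = −5x⁴. Subtract (−5x⁴)·D = 5x⁶ − 10x⁵ + 35x⁴. Remainder: −3x⁵ − 2x⁴ − 3x³ − 52x² − 7x + 48.
Step 3: lead(−3x⁵ − 2x⁴ − 3x³ − 52x² − 7x + 48) ÷ lead(D) = −3x⁵ ÷ −x² = 3x³. Subtract (3x³)·D = −3x⁵ + 6x⁴ − 21x³. Remainder: −8x⁴ + 18x³ − 52x² − 7x + 48.
Step 4: lead(−8x⁴ + 18x³ − 52x² − 7x + 48) ÷ lead(D) = −8x⁴ ÷ −x² = 8x². Subtract (8x²)·D = −8x⁴ + 16x³ − 56x². Remainder: 2x³ + 4x² − 7x + 48.
Step 5: lead(2x³ + 4x² − 7x + 48) ÷ lead(D) = 2x³ ÷ −x² = −2x. Subtract (−2x)·D = 2x³ − 4x² + 14x. Remainder: 8x² − 21x + 48.
Step 6: lead(8x² − 21x + 48) ÷ lead(D) = 8x² ÷ −x² = −8. Subtract (−8)·D = 8x² − 16x + 56. Remainder: −5x − 8.

R(x) = −5x − 8, so D(x) is not a factor of P(x). no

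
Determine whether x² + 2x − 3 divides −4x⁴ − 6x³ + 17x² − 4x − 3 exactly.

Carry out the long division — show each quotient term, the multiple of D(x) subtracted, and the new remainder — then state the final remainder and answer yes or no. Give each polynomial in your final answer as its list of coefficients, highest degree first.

R = [0], so D(x) is a factor of P(x). yes

Step 1: lead(−4x⁴ − 6x³ + 17x² − 4x − 3) ÷ lead(D) = −4x⁴ ÷ x² = −4x². Subtract (−4x²)·D = −4x⁴ − 8x³ + 12x². Remainder: 2x³ + 5x² − 4x − 3.
Step 2: lead(2x³ + 5x² − 4x − 3) ÷ lead(D) = 2x³ ÷ x² = 2x. Subtract (2x)·D = 2x³ + 4x² − 6x. Remainder: x² + 2x − 3.
Step 3: lead(x² + 2x − 3) ÷ lead(D) = x² ÷ x² = 1. Subtract (1)·D = x² + 2x − 3. Remainder: 0.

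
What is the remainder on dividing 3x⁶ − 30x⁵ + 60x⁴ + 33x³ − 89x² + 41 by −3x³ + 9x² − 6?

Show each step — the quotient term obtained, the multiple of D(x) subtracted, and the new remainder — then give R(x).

R(x) = 7x² + 6x + 5

Step 1: lead(3x⁶ − 30x⁵ + 60x⁴ + 33x³ − 89x² + 41) ÷ lead(D) = 3x⁶ ÷ −3x³ = −x³. Subtract (−x³)·D = 3x⁶ − 9x⁵ + 6x³. Remainder: −21x⁵ + 60x⁴ + 27x³ − 89x² + 41.
Step 2: lead(−21x⁵ + 60x⁴ + 27x³ − 89x² + 41) ÷ lead(D) = −21x⁵ ÷ −3x³ = 7x². Subtract (7x²)·D = −21x⁵ + 63x⁴ − 42x². Remainder: −3x⁴ + 27x³ − 47x² + 41.
Step 3: lead(−3x⁴ + 27x³ − 47x² + 41) ÷ lead(D) = −3x⁴ ÷ −3x³ = x. Subtract (x)·D = −3x⁴ + 9x³ − 6x. Remainder: 18x³ − 47x² + 6x + 41.
Step 4: lead(18x³ − 47x² + 6x + 41) ÷ lead(D) = 18x³ ÷ −3x³ = −6. Subtract (−6)·D = 18x³ − 54x² + 36. Remainder: 7x² + 6x + 5.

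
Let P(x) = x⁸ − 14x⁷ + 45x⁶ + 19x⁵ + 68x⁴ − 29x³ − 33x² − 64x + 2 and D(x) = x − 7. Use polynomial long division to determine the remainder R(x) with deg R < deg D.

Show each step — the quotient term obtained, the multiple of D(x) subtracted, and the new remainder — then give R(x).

R(x) = −5

Step 1: lead(x⁸ − 14x⁷ + 45x⁶ + 19x⁵ + 68x⁴ − 29x³ − 33x² − 64x + 2) ÷ lead(D) = x⁸ ÷ x = x⁷. Subtract (x⁷)·D = x⁸ − 7x⁷. Remainder: −7x⁷ + 45x⁶ + 19x⁵ + 68x⁴ − 29x³ − 33x² − 64x + 2.
Step 2: lead(−7x⁷ + 45x⁶ + 19x⁵ + 68x⁴ − 29x³ − 33x² − 64x + 2) ÷ lead(D) = −7x⁷ ÷ x = −7x⁶. Subtract (−7x⁶)·D = −7x⁷ + 49x⁶. Remainder: −4x⁶ + 19x⁵ + 68x⁴ − 29x³ − 33x² − 64x + 2.
Step 3: lead(−4x⁶ + 19x⁵ + 68x⁴ − 29x³ − 33x² − 64x + 2) ÷ lead(D) = −4x⁶ ÷ x = −4x⁵. Subtract (−4x⁵)·D = −4x⁶ + 28x⁵. Remainder: −9x⁵ + 68x⁴ − 29x³ − 33x² − 64x + 2.
Step 4: lead(−9x⁵ + 68x⁴ − 29x³ − 33x² − 64x + 2) ÷ lead(D) = −9x⁵ ÷ x = −9x⁴. Subtract (−9x⁴)·D = −9x⁵ + 63x⁴. Remainder: 5x⁴ − 29x³ − 33x² − 64x + 2.
Step 5: lead(5x⁴ − 29x³ − 33x² − 64x + 2) ÷ lead(D) = 5x⁴ ÷ x = 5x³. Subtract (5x³)·D = 5x⁴ − 35x³. Remainder: 6x³ − 33x² − 64x + 2.
Step 6: lead(6x³ − 33x² − 64x + 2) ÷ lead(D) = 6x³ ÷ x = 6x². Subtract (6x²)·D = 6x³ − 42x². Remainder: 9x² − 64x + 2.
Step 7: lead(9x² − 64x + 2) ÷ lead(D) = 9x² ÷ x = 9x. Subtract (9x)·D = 9x² − 63x. Remainder: −x + 2.
Step 8: lead(−x + 2) ÷ lead(D) = −x ÷ x = −1. Subtract (−1)·D = −x + 7. Remainder: −5.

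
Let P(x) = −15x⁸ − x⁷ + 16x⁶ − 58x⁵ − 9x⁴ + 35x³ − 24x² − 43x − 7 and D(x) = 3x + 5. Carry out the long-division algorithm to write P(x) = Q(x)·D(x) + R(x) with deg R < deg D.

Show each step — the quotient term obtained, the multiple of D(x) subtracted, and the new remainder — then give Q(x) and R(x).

Step 1: lead(−15x⁸ − x⁷ + 16x⁶ − 58x⁵ − 9x⁴ + 35x³ − 24x² − 43x − 7) ÷ lead(D) = −15x⁸ ÷ 3x = −5x⁷. Subtract (−5x⁷)·D = −15x⁸ − 25x⁷. Remainder: 24x⁷ + 16x⁶ − 58x⁵ − 9x⁴ + 35x³ − 24x² − 43x − 7.
Step 2: lead(24x⁷ + 16x⁶ − 58x⁵ − 9x⁴ + 35x³ − 24x² − 43x − 7) ÷ lead(D) = 24x⁷ ÷ 3x = 8x⁶. Subtract (8x⁶)·D = 24x⁷ + 40x⁶. Remainder: −24x⁶ − 58x⁵ − 9x⁴ + 35x³ − 24x² − 43x − 7.
Step 3: lead(−24x⁶ − 58x⁵ − 9x⁴ + 35x³ − 24x² − 43x − 7) ÷ lead(D) = −24x⁶ ÷ 3x = −8x⁵. Subtract (−8x⁵)·D = −24x⁶ − 40x⁵. Remainder: −18x⁵ − 9x⁴ + 35x³ − 24x² − 43x − 7.
Step 4: lead(−18x⁵ − 9x⁴ + 35x³ − 24x² − 43x − 7) ÷ lead(D) = −18x⁵ ÷ 3x = −6x⁴. Subtract (−6x⁴)·D = −18x⁵ − 30x⁴. Remainder: 21x⁴ + 35x³ − 24x² − 43x − 7.
Step 5: lead(21x⁴ + 35x³ − 24x² − 43x − 7) ÷ lead(D) = 21x⁴ ÷ 3x = 7x³. Subtract (7x³)·D = 21x⁴ + 35x³. Remainder: −24x² − 43x − 7.
Step 6: lead(−24x² − 43x − 7) ÷ lead(D) = −24x² ÷ 3x = −8x. Subtract (−8x)·D = −24x² − 40x. Remainder: −3x − 7.
Step 7: lead(−3x − 7) ÷ lead(D) = −3x ÷ 3x = −1. Subtract (−1)·D = −3x − 5. Remainder: −2.

Q(x) = −5x⁷ + 8x⁶ − 8x⁵ − 6x⁴ + 7x³ − 8x − 1; R(x) = −2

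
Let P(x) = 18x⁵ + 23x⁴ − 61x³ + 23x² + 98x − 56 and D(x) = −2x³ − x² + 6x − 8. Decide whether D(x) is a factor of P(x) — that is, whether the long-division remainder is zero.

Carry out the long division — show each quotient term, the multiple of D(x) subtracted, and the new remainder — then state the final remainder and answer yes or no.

R(x) = 0, so D(x) is a factor of P(x). yes

Step 1: lead(18x⁵ + 23x⁴ − 61x³ + 23x² + 98x − 56) ÷ lead(D) = 18x⁵ ÷ −2x³ = −9x². Subtract (−9x²)·D = 18x⁵ + 9x⁴ − 54x³ + 72x². Remainder: 14x⁴ − 7x³ − 49x² + 98x − 56.
Step 2: lead(14x⁴ − 7x³ − 49x² + 98x − 56) ÷ lead(D) = 14x⁴ ÷ −2x³ = −7x. Subtract (−7x)·D = 14x⁴ + 7x³ − 42x² + 56x. Remainder: −14x³ − 7x² + 42x − 56.
Step 3: lead(−14x³ − 7x² + 42x − 56) ÷ lead(D) = −14x³ ÷ −2x³ = 7. Subtract (7)·D = −14x³ − 7x² + 42x − 56. Remainder: 0.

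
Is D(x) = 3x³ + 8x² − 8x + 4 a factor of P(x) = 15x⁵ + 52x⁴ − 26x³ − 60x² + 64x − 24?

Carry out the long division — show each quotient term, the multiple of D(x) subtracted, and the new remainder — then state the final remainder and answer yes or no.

R(x) = 0, so D(x) is a factor of P(x). yes

Step 1: lead(15x⁵ + 52x⁴ − 26x³ − 60x² + 64x − 24) ÷ lead(D) = 15x⁵ ÷ 3x³ = 5x². Subtract (5x²)·D = 15x⁵ + 40x⁴ − 40x³ + 20x². Remainder: 12x⁴ + 14x³ − 80x² + 64x − 24.
Step 2: lead(12x⁴ + 14x³ − 80x² + 64x − 24) ÷ lead(D) = 12x⁴ ÷ 3x³ = 4x. Subtract (4x)·D = 12x⁴ + 32x³ − 32x² + 16x. Remainder: −18x³ − 48x² + 48x − 24.
Step 3: lead(−18x³ − 48x² + 48x − 24) ÷ lead(D) = −18x³ ÷ 3x³ = −6. Subtract (−6)·D = −18x³ − 48x² + 48x − 24. Remainder: 0.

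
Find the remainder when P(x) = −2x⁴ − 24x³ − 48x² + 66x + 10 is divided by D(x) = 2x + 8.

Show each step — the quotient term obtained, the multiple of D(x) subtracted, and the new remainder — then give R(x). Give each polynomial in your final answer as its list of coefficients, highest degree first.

R = [2]

Step 1: lead(−2x⁴ − 24x³ − 48x² + 66x + 10) ÷ lead(D) = −2x⁴ ÷ 2x = −x³. Subtract (−x³)·D = −2x⁴ − 8x³. Remainder: −16x³ − 48x² + 66x + 10.
Step 2: lead(−16x³ − 48x² + 66x + 10) ÷ lead(D) = −16x³ ÷ 2x = −8x². Subtract (−8x²)·D = −16x³ − 64x². Remainder: 16x² + 66x + 10.
Step 3: lead(16x² + 66x + 10) ÷ lead(D) = 16x² ÷ 2x = 8x. Subtract (8x)·D = 16x² + 64x. Remainder: 2x + 10.
Step 4: lead(2x + 10) ÷ lead(D) = 2x ÷ 2x = 1. Subtract (1)·D = 2x + 8. Remainder: 2.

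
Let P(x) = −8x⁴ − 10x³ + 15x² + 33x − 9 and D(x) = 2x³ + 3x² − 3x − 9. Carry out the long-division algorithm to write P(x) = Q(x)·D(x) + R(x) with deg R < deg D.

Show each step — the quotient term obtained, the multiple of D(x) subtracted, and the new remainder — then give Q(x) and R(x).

Q(x) = −4x + 1; R(x) = 0

Step 1: lead(−8x⁴ − 10x³ + 15x² + 33x − 9) ÷ lead(D) = −8x⁴ ÷ 2x³ = −4x. Subtract (−4x)·D = −8x⁴ − 12x³ + 12x² + 36x. Remainder: 2x³ + 3x² − 3x − 9.
Step 2: lead(2x³ + 3x² − 3x − 9) ÷ lead(D) = 2x³ ÷ 2x³ = 1. Subtract (1)·D = 2x³ + 3x² − 3x − 9. Remainder: 0.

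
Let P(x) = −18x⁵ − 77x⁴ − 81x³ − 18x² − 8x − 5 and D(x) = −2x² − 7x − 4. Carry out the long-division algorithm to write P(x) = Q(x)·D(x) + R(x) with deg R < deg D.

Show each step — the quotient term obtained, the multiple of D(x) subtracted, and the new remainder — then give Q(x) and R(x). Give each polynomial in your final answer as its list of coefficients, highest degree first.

Step 1: lead(−18x⁵ − 77x⁴ − 81x³ − 18x² − 8x − 5) ÷ lead(D) = −18x⁵ ÷ −2x² = 9x³. Subtract (9x³)·D = −18x⁵ − 63x⁴ − 36x³. Remainder: −14x⁴ − 45x³ − 18x² − 8x − 5.
Step 2: lead(−14x⁴ − 45x³ − 18x² − 8x − 5) ÷ lead(D) = −14x⁴ ÷ −2x² = 7x². Subtract (7x²)·D = −14x⁴ − 49x³ − 28x². Remainder: 4x³ + 10x² − 8x − 5.
Step 3: lead(4x³ + 10x² − 8x − 5) ÷ lead(D) = 4x³ ÷ −2x² = −2x. Subtract (−2x)·D = 4x³ + 14x² + 8x. Remainder: −4x² − 16x − 5.
Step 4: lead(−4x² − 16x − 5) ÷ lead(D) = −4x² ÷ −2x² = 2. Subtract (2)·D = −4x² − 14x − 8. Remainder: −2x + 3.

Q = [9, 7, -2, 2]; R = [-2, 3]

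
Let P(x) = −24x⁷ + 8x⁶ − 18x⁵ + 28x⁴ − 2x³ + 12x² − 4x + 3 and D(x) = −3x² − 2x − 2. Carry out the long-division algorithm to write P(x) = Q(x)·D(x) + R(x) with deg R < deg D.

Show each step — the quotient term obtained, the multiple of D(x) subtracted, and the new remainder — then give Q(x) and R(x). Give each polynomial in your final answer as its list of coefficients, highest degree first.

Step 1: lead(−24x⁷ + 8x⁶ − 18x⁵ + 28x⁴ − 2x³ + 12x² − 4x + 3) ÷ lead(D) = −24x⁷ ÷ −3x² = 8x⁵. Subtract (8x⁵)·D = −24x⁷ − 16x⁶ − 16x⁵. Remainder: 24x⁶ − 2x⁵ + 28x⁴ − 2x³ + 12x² − 4x + 3.
Step 2: lead(24x⁶ − 2x⁵ + 28x⁴ − 2x³ + 12x² − 4x + 3) ÷ lead(D) = 24x⁶ ÷ −3x² = −8x⁴. Subtract (−8x⁴)·D = 24x⁶ + 16x⁵ + 16x⁴. Remainder: −18x⁵ + 12x⁴ − 2x³ + 12x² − 4x + 3.
Step 3: lead(−18x⁵ + 12x⁴ − 2x³ + 12x² − 4x + 3) ÷ lead(D) = −18x⁵ ÷ −3x² = 6x³. Subtract (6x³)·D = −18x⁵ − 12x⁴ − 12x³. Remainder: 24x⁴ + 10x³ + 12x² − 4x + 3.
Step 4: lead(24x⁴ + 10x³ + 12x² − 4x + 3) ÷ lead(D) = 24x⁴ ÷ −3x² = −8x². Subtract (−8x²)·D = 24x⁴ + 16x³ + 16x². Remainder: −6x³ − 4x² − 4x + 3.
Step 5: lead(−6x³ − 4x² − 4x + 3) ÷ lead(D) = −6x³ ÷ −3x² = 2x. Subtract (2x)·D = −6x³ − 4x² − 4x. Remainder: 3.

Q = [8, -8, 6, -8, 2, 0]; R = [3]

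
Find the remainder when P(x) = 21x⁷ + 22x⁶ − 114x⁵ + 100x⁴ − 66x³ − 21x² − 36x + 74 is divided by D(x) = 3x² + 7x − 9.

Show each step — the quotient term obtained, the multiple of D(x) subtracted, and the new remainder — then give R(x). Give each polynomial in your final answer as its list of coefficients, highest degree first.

Step 1: lead(21x⁷ + 22x⁶ − 114x⁵ + 100x⁴ − 66x³ − 21x² − 36x + 74) ÷ lead(D) = 21x⁷ ÷ 3x² = 7x⁵. Subtract (7x⁵)·D = 21x⁷ + 49x⁶ − 63x⁵. Remainder: −27x⁶ − 51x⁵ + 100x⁴ − 66x³ − 21x² − 36x + 74.
Step 2: lead(−27x⁶ − 51x⁵ + 100x⁴ − 66x³ − 21x² − 36x + 74) ÷ lead(D) = −27x⁶ ÷ 3x² = −9x⁴. Subtract (−9x⁴)·D = −27x⁶ − 63x⁵ + 81x⁴. Remainder: 12x⁵ + 19x⁴ − 66x³ − 21x² − 36x + 74.
Step 3: lead(12x⁵ + 19x⁴ − 66x³ − 21x² − 36x + 74) ÷ lead(D) = 12x⁵ ÷ 3x² = 4x³. Subtract (4x³)·D = 12x⁵ + 28x⁴ − 36x³. Remainder: −9x⁴ − 30x³ − 21x² − 36x + 74.
Step 4: lead(−9x⁴ − 30x³ − 21x² − 36x + 74) ÷ lead(D) = −9x⁴ ÷ 3x² = −3x². Subtract (−3x²)·D = −9x⁴ − 21x³ + 27x². Remainder: −9x³ − 48x² − 36x + 74.
Step 5: lead(−9x³ − 48x² − 36x + 74) ÷ lead(D) = −9x³ ÷ 3x² = −3x. Subtract (−3x)·D = −9x³ − 21x² + 27x. Remainder: −27x² − 63x + 74.
Step 6: lead(−27x² − 63x + 74) ÷ lead(D) = −27x² ÷ 3x² = −9. Subtract (−9)·D = −27x² − 63x + 81. Remainder: −7.

R = [-7]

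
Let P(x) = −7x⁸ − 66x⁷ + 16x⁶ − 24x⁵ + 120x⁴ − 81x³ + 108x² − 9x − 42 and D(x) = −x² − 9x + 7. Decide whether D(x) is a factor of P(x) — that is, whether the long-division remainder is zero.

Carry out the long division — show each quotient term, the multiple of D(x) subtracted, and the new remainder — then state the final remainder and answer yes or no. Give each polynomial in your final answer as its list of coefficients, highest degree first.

Step 1: lead(−7x⁸ − 66x⁷ + 16x⁶ − 24x⁵ + 120x⁴ − 81x³ + 108x² − 9x − 42) ÷ lead(D) = −7x⁸ ÷ −x² = 7x⁶. Subtract (7x⁶)·D = −7x⁸ − 63x⁷ + 49x⁶. Remainder: −3x⁷ − 33x⁶ − 24x⁵ + 120x⁴ − 81x³ + 108x² − 9x − 42.
Step 2: lead(−3x⁷ − 33x⁶ − 24x⁵ + 120x⁴ − 81x³ + 108x² − 9x − 42) ÷ lead(D) = −3x⁷ ÷ −x² = 3x⁵. Subtract (3x⁵)·D = −3x⁷ − 27x⁶ + 21x⁵. Remainder: −6x⁶ − 45x⁵ + 120x⁴ − 81x³ + 108x² − 9x − 42.
Step 3: lead(−6x⁶ − 45x⁵ + 120x⁴ − 81x³ + 108x² − 9x − 42) ÷ lead(D) = −6x⁶ ÷ −x² = 6x⁴. Subtract (6x⁴)·D = −6x⁶ − 54x⁵ + 42x⁴. Remainder: 9x⁵ + 78x⁴ − 81x³ + 108x² − 9x − 42.
Step 4: lead(9x⁵ + 78x⁴ − 81x³ + 108x² − 9x − 42) ÷ lead(D) = 9x⁵ ÷ −x² = −9x³. Subtract (−9x³)·D = 9x⁵ + 81x⁴ − 63x³. Remainder: −3x⁴ − 18x³ + 108x² − 9x − 42.
Step 5: lead(−3x⁴ − 18x³ + 108x² − 9x − 42) ÷ lead(D) = −3x⁴ ÷ −x² = 3x². Subtract (3x²)·D = −3x⁴ − 27x³ + 21x². Remainder: 9x³ + 87x² − 9x − 42.
Step 6: lead(9x³ + 87x² − 9x − 42) ÷ lead(D) = 9x³ ÷ −x² = −9x. Subtract (−9x)·D = 9x³ + 81x² − 63x. Remainder: 6x² + 54x − 42.
Step 7: lead(6x² + 54x − 42) ÷ lead(D) = 6x² ÷ −x² = −6. Subtract (−6)·D = 6x² + 54x − 42. Remainder: 0.

R = [0], so D(x) is a factor of P(x). yes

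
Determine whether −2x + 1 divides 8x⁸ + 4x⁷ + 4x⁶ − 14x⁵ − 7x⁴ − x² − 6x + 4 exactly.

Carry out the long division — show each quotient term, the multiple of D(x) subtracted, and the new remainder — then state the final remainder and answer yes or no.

R(x) = 0, so D(x) is a factor of P(x). yes

Step 1: lead(8x⁸ + 4x⁷ + 4x⁶ − 14x⁵ − 7x⁴ − x² − 6x + 4) ÷ lead(D) = 8x⁸ ÷ −2x = −4x⁷. Subtract (−4x⁷)·D = 8x⁸ − 4x⁷. Remainder: 8x⁷ + 4x⁶ − 14x⁵ − 7x⁴ − x² − 6x + 4.
Step 2: lead(8x⁷ + 4x⁶ − 14x⁵ − 7x⁴ − x² − 6x + 4) ÷ lead(D) = 8x⁷ ÷ −2x = −4x⁶. Subtract (−4x⁶)·D = 8x⁷ − 4x⁶. Remainder: 8x⁶ − 14x⁵ − 7x⁴ − x² − 6x + 4.
Step 3: lead(8x⁶ − 14x⁵ − 7x⁴ − x² − 6x + 4) ÷ lead(D) = 8x⁶ ÷ −2x = −4x⁵. Subtract (−4x⁵)·D = 8x⁶ − 4x⁵. Remainder: −10x⁵ − 7x⁴ − x² − 6x + 4.
Step 4: lead(−10x⁵ − 7x⁴ − x² − 6x + 4) ÷ lead(D) = −10x⁵ ÷ −2x = 5x⁴. Subtract (5x⁴)·D = −10x⁵ + 5x⁴. Remainder: −12x⁴ − x² − 6x + 4.
Step 5: lead(−12x⁴ − x² − 6x + 4) ÷ lead(D) = −12x⁴ ÷ −2x = 6x³. Subtract (6x³)·D = −12x⁴ + 6x³. Remainder: −6x³ − x² − 6x + 4.
Step 6: lead(−6x³ − x² − 6x + 4) ÷ lead(D) = −6x³ ÷ −2x = 3x². Subtract (3x²)·D = −6x³ + 3x². Remainder: −4x² − 6x + 4.
Step 7: lead(−4x² − 6x + 4) ÷ lead(D) = −4x² ÷ −2x = 2x. Subtract (2x)·D = −4x² + 2x. Remainder: −8x + 4.
Step 8: lead(−8x + 4) ÷ lead(D) = −8x ÷ −2x = 4. Subtract (4)·D = −8x + 4. Remainder: 0.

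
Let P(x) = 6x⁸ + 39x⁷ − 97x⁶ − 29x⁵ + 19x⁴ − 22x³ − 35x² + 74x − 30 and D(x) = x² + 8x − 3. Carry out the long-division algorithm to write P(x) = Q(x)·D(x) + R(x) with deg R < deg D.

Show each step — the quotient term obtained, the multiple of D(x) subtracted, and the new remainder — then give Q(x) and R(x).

Step 1: lead(6x⁸ + 39x⁷ − 97x⁶ − 29x⁵ + 19x⁴ − 22x³ − 35x² + 74x − 30) ÷ lead(D) = 6x⁸ ÷ x² = 6x⁶. Subtract (6x⁶)·D = 6x⁸ + 48x⁷ − 18x⁶. Remainder: −9x⁷ − 79x⁶ − 29x⁵ + 19x⁴ − 22x³ − 35x² + 74x − 30.
Step 2: lead(−9x⁷ − 79x⁶ − 29x⁵ + 19x⁴ − 22x³ − 35x² + 74x − 30) ÷ lead(D) = −9x⁷ ÷ x² = −9x⁵. Subtract (−9x⁵)·D = −9x⁷ − 72x⁶ + 27x⁵. Remainder: −7x⁶ − 56x⁵ + 19x⁴ − 22x³ − 35x² + 74x − 30.
Step 3: lead(−7x⁶ − 56x⁵ + 19x⁴ − 22x³ − 35x² + 74x − 30) ÷ lead(D) = −7x⁶ ÷ x² = −7x⁴. Subtract (−7x⁴)·D = −7x⁶ − 56x⁵ + 21x⁴. Remainder: −2x⁴ − 22x³ − 35x² + 74x − 30.
Step 4: lead(−2x⁴ − 22x³ − 35x² + 74x − 30) ÷ lead(D) = −2x⁴ ÷ x² = −2x². Subtract (−2x²)·D = −2x⁴ − 16x³ + 6x². Remainder: −6x³ − 41x² + 74x − 30.
Step 5: lead(−6x³ − 41x² + 74x − 30) ÷ lead(D) = −6x³ ÷ x² = −6x. Subtract (−6x)·D = −6x³ − 48x² + 18x. Remainder: 7x² + 56x − 30.
Step 6: lead(7x² + 56x − 30) ÷ lead(D) = 7x² ÷ x² = 7. Subtract (7)·D = 7x² + 56x − 21. Remainder: −9.

Q(x) = 6x⁶ − 9x⁵ − 7x⁴ − 2x² − 6x + 7; R(x) = −9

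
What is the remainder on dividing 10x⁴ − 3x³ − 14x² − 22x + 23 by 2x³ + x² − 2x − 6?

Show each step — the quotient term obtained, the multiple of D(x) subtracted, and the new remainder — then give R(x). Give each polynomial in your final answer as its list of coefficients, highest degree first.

R = [-1]

Step 1: lead(10x⁴ − 3x³ − 14x² − 22x + 23) ÷ lead(D) = 10x⁴ ÷ 2x³ = 5x. Subtract (5x)·D = 10x⁴ + 5x³ − 10x² − 30x. Remainder: −8x³ − 4x² + 8x + 23.
Step 2: lead(−8x³ − 4x² + 8x + 23) ÷ lead(D) = −8x³ ÷ 2x³ = −4. Subtract (−4)·D = −8x³ − 4x² + 8x + 24. Remainder: −1.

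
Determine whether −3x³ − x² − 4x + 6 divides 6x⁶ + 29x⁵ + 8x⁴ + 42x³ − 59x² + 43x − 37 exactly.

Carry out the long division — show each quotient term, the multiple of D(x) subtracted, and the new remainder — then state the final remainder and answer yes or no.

R(x) = −3x + 5, so D(x) is not a factor of P(x). no

Step 1: lead(6x⁶ + 29x⁵ + 8x⁴ + 42x³ − 59x² + 43x − 37) ÷ lead(D) = 6x⁶ ÷ −3x³ = −2x³. Subtract (−2x³)·D = 6x⁶ + 2x⁵ + 8x⁴ − 12x³. Remainder: 27x⁵ + 54x³ − 59x² + 43x − 37.
Step 2: lead(27x⁵ + 54x³ − 59x² + 43x − 37) ÷ lead(D) = 27x⁵ ÷ −3x³ = −9x². Subtract (−9x²)·D = 27x⁵ + 9x⁴ + 36x³ − 54x². Remainder: −9x⁴ + 18x³ − 5x² + 43x − 37.
Step 3: lead(−9x⁴ + 18x³ − 5x² + 43x − 37) ÷ lead(D) = −9x⁴ ÷ −3x³ = 3x. Subtract (3x)·D = −9x⁴ − 3x³ − 12x² + 18x. Remainder: 21x³ + 7x² + 25x − 37.
Step 4: lead(21x³ + 7x² + 25x − 37) ÷ lead(D) = 21x³ ÷ −3x³ = −7. Subtract (−7)·D = 21x³ + 7x² + 28x − 42. Remainder: −3x + 5.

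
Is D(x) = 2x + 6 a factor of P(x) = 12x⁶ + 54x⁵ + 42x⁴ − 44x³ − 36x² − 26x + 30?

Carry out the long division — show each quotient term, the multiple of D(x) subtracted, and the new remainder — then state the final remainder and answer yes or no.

R(x) = 0, so D(x) is a factor of P(x). yes

Step 1: lead(12x⁶ + 54x⁵ + 42x⁴ − 44x³ − 36x² − 26x + 30) ÷ lead(D) = 12x⁶ ÷ 2x = 6x⁵. Subtract (6x⁵)·D = 12x⁶ + 36x⁵. Remainder: 18x⁵ + 42x⁴ − 44x³ − 36x² − 26x + 30.
Step 2: lead(18x⁵ + 42x⁴ − 44x³ − 36x² − 26x + 30) ÷ lead(D) = 18x⁵ ÷ 2x = 9x⁴. Subtract (9x⁴)·D = 18x⁵ + 54x⁴. Remainder: −12x⁴ − 44x³ − 36x² − 26x + 30.
Step 3: lead(−12x⁴ − 44x³ − 36x² − 26x + 30) ÷ lead(D) = −12x⁴ ÷ 2x = −6x³. Subtract (−6x³)·D = −12x⁴ − 36x³. Remainder: −8x³ − 36x² − 26x + 30.
Step 4: lead(−8x³ − 36x² − 26x + 30) ÷ lead(D) = −8x³ ÷ 2x = −4x². Subtract (−4x²)·D = −8x³ − 24x². Remainder: −12x² − 26x + 30.
Step 5: lead(−12x² − 26x + 30) ÷ lead(D) = −12x² ÷ 2x = −6x. Subtract (−6x)·D = −12x² − 36x. Remainder: 10x + 30.
Step 6: lead(10x + 30) ÷ lead(D) = 10x ÷ 2x = 5. Subtract (5)·D = 10x + 30. Remainder: 0.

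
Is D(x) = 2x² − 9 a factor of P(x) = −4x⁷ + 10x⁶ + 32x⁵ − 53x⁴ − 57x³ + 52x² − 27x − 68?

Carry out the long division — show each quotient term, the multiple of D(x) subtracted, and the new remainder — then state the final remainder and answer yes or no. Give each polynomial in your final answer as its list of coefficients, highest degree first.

Step 1: lead(−4x⁷ + 10x⁶ + 32x⁵ − 53x⁴ − 57x³ + 52x² − 27x − 68) ÷ lead(D) = −4x⁷ ÷ 2x² = −2x⁵. Subtract (−2x⁵)·D = −4x⁷ + 18x⁵. Remainder: 10x⁶ + 14x⁵ − 53x⁴ − 57x³ + 52x² − 27x − 68.
Step 2: lead(10x⁶ + 14x⁵ − 53x⁴ − 57x³ + 52x² − 27x − 68) ÷ lead(D) = 10x⁶ ÷ 2x² = 5x⁴. Subtract (5x⁴)·D = 10x⁶ − 45x⁴. Remainder: 14x⁵ − 8x⁴ − 57x³ + 52x² − 27x − 68.
Step 3: lead(14x⁵ − 8x⁴ − 57x³ + 52x² − 27x − 68) ÷ lead(D) = 14x⁵ ÷ 2x² = 7x³. Subtract (7x³)·D = 14x⁵ − 63x³. Remainder: −8x⁴ + 6x³ + 52x² − 27x − 68.
Step 4: lead(−8x⁴ + 6x³ + 52x² − 27x − 68) ÷ lead(D) = −8x⁴ ÷ 2x² = −4x². Subtract (−4x²)·D = −8x⁴ + 36x². Remainder: 6x³ + 16x² − 27x − 68.
Step 5: lead(6x³ + 16x² − 27x − 68) ÷ lead(D) = 6x³ ÷ 2x² = 3x. Subtract (3x)·D = 6x³ − 27x. Remainder: 16x² − 68.
Step 6: lead(16x² − 68) ÷ lead(D) = 16x² ÷ 2x² = 8. Subtract (8)·D = 16x² − 72. Remainder: 4.

R = [4], so D(x) is not a factor of P(x). no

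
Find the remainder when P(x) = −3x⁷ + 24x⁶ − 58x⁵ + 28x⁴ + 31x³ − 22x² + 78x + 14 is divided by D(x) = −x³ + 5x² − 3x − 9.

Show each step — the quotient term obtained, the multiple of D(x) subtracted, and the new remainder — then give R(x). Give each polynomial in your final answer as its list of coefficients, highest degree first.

R = [-4]

Step 1: lead(−3x⁷ + 24x⁶ − 58x⁵ + 28x⁴ + 31x³ − 22x² + 78x + 14) ÷ lead(D) = −3x⁷ ÷ −x³ = 3x⁴. Subtract (3x⁴)·D = −3x⁷ + 15x⁶ − 9x⁵ − 27x⁴. Remainder: 9x⁶ − 49x⁵ + 55x⁴ + 31x³ − 22x² + 78x + 14.
Step 2: lead(9x⁶ − 49x⁵ + 55x⁴ + 31x³ − 22x² + 78x + 14) ÷ lead(D) = 9x⁶ ÷ −x³ = −9x³. Subtract (−9x³)·D = 9x⁶ − 45x⁵ + 27x⁴ + 81x³. Remainder: −4x⁵ + 28x⁴ − 50x³ − 22x² + 78x + 14.
Step 3: lead(−4x⁵ + 28x⁴ − 50x³ − 22x² + 78x + 14) ÷ lead(D) = −4x⁵ ÷ −x³ = 4x². Subtract (4x²)·D = −4x⁵ + 20x⁴ − 12x³ − 36x². Remainder: 8x⁴ − 38x³ + 14x² + 78x + 14.
Step 4: lead(8x⁴ − 38x³ + 14x² + 78x + 14) ÷ lead(D) = 8x⁴ ÷ −x³ = −8x. Subtract (−8x)·D = 8x⁴ − 40x³ + 24x² + 72x. Remainder: 2x³ − 10x² + 6x + 14.
Step 5: lead(2x³ − 10x² + 6x + 14) ÷ lead(D) = 2x³ ÷ −x³ = −2. Subtract (−2)·D = 2x³ − 10x² + 6x + 18. Remainder: −4.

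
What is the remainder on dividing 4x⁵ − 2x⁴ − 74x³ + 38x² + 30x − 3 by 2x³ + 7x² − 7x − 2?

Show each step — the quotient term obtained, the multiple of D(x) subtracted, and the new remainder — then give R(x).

Step 1: lead(4x⁵ − 2x⁴ − 74x³ + 38x² + 30x − 3) ÷ lead(D) = 4x⁵ ÷ 2x³ = 2x². Subtract (2x²)·D = 4x⁵ + 14x⁴ − 14x³ − 4x². Remainder: −16x⁴ − 60x³ + 42x² + 30x − 3.
Step 2: lead(−16x⁴ − 60x³ + 42x² + 30x − 3) ÷ lead(D) = −16x⁴ ÷ 2x³ = −8x. Subtract (−8x)·D = −16x⁴ − 56x³ + 56x² + 16x. Remainder: −4x³ − 14x² + 14x − 3.
Step 3: lead(−4x³ − 14x² + 14x − 3) ÷ lead(D) = −4x³ ÷ 2x³ = −2. Subtract (−2)·D = −4x³ − 14x² + 14x + 4. Remainder: −7.

R(x) = −7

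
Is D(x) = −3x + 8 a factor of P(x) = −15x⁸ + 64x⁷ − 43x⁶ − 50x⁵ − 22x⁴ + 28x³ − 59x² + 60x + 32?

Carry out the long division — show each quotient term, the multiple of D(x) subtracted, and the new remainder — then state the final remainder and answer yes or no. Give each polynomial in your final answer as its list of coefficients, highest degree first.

R = [0], so D(x) is a factor of P(x). yes

Step 1: lead(−15x⁸ + 64x⁷ − 43x⁶ − 50x⁵ − 22x⁴ + 28x³ − 59x² + 60x + 32) ÷ lead(D) = −15x⁸ ÷ −3x = 5x⁷. Subtract (5x⁷)·D = −15x⁸ + 40x⁷. Remainder: 24x⁷ − 43x⁶ − 50x⁵ − 22x⁴ + 28x³ − 59x² + 60x + 32.
Step 2: lead(24x⁷ − 43x⁶ − 50x⁵ − 22x⁴ + 28x³ − 59x² + 60x + 32) ÷ lead(D) = 24x⁷ ÷ −3x = −8x⁶. Subtract (−8x⁶)·D = 24x⁷ − 64x⁶. Remainder: 21x⁶ − 50x⁵ − 22x⁴ + 28x³ − 59x² + 60x + 32.
Step 3: lead(21x⁶ − 50x⁵ − 22x⁴ + 28x³ − 59x² + 60x + 32) ÷ lead(D) = 21x⁶ ÷ −3x = −7x⁵. Subtract (−7x⁵)·D = 21x⁶ − 56x⁵. Remainder: 6x⁵ − 22x⁴ + 28x³ − 59x² + 60x + 32.
Step 4: lead(6x⁵ − 22x⁴ + 28x³ − 59x² + 60x + 32) ÷ lead(D) = 6x⁵ ÷ −3x = −2x⁴. Subtract (−2x⁴)·D = 6x⁵ − 16x⁴. Remainder: −6x⁴ + 28x³ − 59x² + 60x + 32.
Step 5: lead(−6x⁴ + 28x³ − 59x² + 60x + 32) ÷ lead(D) = −6x⁴ ÷ −3x = 2x³. Subtract (2x³)·D = −6x⁴ + 16x³. Remainder: 12x³ − 59x² + 60x + 32.
Step 6: lead(12x³ − 59x² + 60x + 32) ÷ lead(D) = 12x³ ÷ −3x = −4x². Subtract (−4x²)·D = 12x³ − 32x². Remainder: −27x² + 60x + 32.
Step 7: lead(−27x² + 60x + 32) ÷ lead(D) = −27x² ÷ −3x = 9x. Subtract (9x)·D = −27x² + 72x. Remainder: −12x + 32.
Step 8: lead(−12x + 32) ÷ lead(D) = −12x ÷ −3x = 4. Subtract (4)·D = −12x + 32. Remainder: 0.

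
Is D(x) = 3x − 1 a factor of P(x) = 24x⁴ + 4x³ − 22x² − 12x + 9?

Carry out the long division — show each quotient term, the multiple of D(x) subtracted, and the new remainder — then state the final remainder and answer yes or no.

R(x) = 3, so D(x) is not a factor of P(x). no

Step 1: lead(24x⁴ + 4x³ − 22x² − 12x + 9) ÷ lead(D) = 24x⁴ ÷ 3x = 8x³. Subtract (8x³)·D = 24x⁴ − 8x³. Remainder: 12x³ − 22x² − 12x + 9.
Step 2: lead(12x³ − 22x² − 12x + 9) ÷ lead(D) = 12x³ ÷ 3x = 4x². Subtract (4x²)·D = 12x³ − 4x². Remainder: −18x² − 12x + 9.
Step 3: lead(−18x² − 12x + 9) ÷ lead(D) = −18x² ÷ 3x = −6x. Subtract (−6x)·D = −18x² + 6x. Remainder: −18x + 9.
Step 4: lead(−18x + 9) ÷ lead(D) = −18x ÷ 3x = −6. Subtract (−6)·D = −18x + 6. Remainder: 3.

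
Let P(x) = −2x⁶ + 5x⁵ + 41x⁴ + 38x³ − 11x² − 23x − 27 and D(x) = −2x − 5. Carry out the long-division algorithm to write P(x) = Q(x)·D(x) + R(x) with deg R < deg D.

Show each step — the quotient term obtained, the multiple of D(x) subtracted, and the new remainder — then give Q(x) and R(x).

Step 1: lead(−2x⁶ + 5x⁵ + 41x⁴ + 38x³ − 11x² − 23x − 27) ÷ lead(D) = −2x⁶ ÷ −2x = x⁵. Subtract (x⁵)·D = −2x⁶ − 5x⁵. Remainder: 10x⁵ + 41x⁴ + 38x³ − 11x² − 23x − 27.
Step 2: lead(10x⁵ + 41x⁴ + 38x³ − 11x² − 23x − 27) ÷ lead(D) = 10x⁵ ÷ −2x = −5x⁴. Subtract (−5x⁴)·D = 10x⁵ + 25x⁴. Remainder: 16x⁴ + 38x³ − 11x² − 23x − 27.
Step 3: lead(16x⁴ + 38x³ − 11x² − 23x − 27) ÷ lead(D) = 16x⁴ ÷ −2x = −8x³. Subtract (−8x³)·D = 16x⁴ + 40x³. Remainder: −2x³ − 11x² − 23x − 27.
Step 4: lead(−2x³ − 11x² − 23x − 27) ÷ lead(D) = −2x³ ÷ −2x = x². Subtract (x²)·D = −2x³ − 5x². Remainder: −6x² − 23x − 27.
Step 5: lead(−6x² − 23x − 27) ÷ lead(D) = −6x² ÷ −2x = 3x. Subtract (3x)·D = −6x² − 15x. Remainder: −8x − 27.
Step 6: lead(−8x − 27) ÷ lead(D) = −8x ÷ −2x = 4. Subtract (4)·D = −8x − 20. Remainder: −7.

Q(x) = x⁵ − 5x⁴ − 8x³ + x² + 3x + 4; R(x) = −7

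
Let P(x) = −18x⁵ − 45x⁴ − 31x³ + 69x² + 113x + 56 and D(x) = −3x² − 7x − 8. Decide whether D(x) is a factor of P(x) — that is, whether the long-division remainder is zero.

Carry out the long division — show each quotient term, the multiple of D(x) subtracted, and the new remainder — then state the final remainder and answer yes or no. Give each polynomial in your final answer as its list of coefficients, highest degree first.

R = [0], so D(x) is a factor of P(x). yes

Step 1: lead(−18x⁵ − 45x⁴ − 31x³ + 69x² + 113x + 56) ÷ lead(D) = −18x⁵ ÷ −3x² = 6x³. Subtract (6x³)·D = −18x⁵ − 42x⁴ − 48x³. Remainder: −3x⁴ + 17x³ + 69x² + 113x + 56.
Step 2: lead(−3x⁴ + 17x³ + 69x² + 113x + 56) ÷ lead(D) = −3x⁴ ÷ −3x² = x². Subtract (x²)·D = −3x⁴ − 7x³ − 8x². Remainder: 24x³ + 77x² + 113x + 56.
Step 3: lead(24x³ + 77x² + 113x + 56) ÷ lead(D) = 24x³ ÷ −3x² = −8x. Subtract (−8x)·D = 24x³ + 56x² + 64x. Remainder: 21x² + 49x + 56.
Step 4: lead(21x² + 49x + 56) ÷ lead(D) = 21x² ÷ −3x² = −7. Subtract (−7)·D = 21x² + 49x + 56. Remainder: 0.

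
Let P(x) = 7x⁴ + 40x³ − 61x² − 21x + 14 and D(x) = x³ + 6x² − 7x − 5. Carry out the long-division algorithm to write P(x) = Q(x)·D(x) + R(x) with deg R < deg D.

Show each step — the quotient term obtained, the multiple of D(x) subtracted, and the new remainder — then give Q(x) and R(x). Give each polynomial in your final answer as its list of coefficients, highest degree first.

Q = [7, -2]; R = [4]

Step 1: lead(7x⁴ + 40x³ − 61x² − 21x + 14) ÷ lead(D) = 7x⁴ ÷ x³ = 7x. Subtract (7x)·D = 7x⁴ + 42x³ − 49x² − 35x. Remainder: −2x³ − 12x² + 14x + 14.
Step 2: lead(−2x³ − 12x² + 14x + 14) ÷ lead(D) = −2x³ ÷ x³ = −2. Subtract (−2)·D = −2x³ − 12x² + 14x + 10. Remainder: 4.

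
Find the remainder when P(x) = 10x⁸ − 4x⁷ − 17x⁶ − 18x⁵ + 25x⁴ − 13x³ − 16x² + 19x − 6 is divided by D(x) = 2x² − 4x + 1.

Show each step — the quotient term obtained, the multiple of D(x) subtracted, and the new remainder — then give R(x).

Step 1: lead(10x⁸ − 4x⁷ − 17x⁶ − 18x⁵ + 25x⁴ − 13x³ − 16x² + 19x − 6) ÷ lead(D) = 10x⁸ ÷ 2x² = 5x⁶. Subtract (5x⁶)·D = 10x⁸ − 20x⁷ + 5x⁶. Remainder: 16x⁷ − 22x⁶ − 18x⁵ + 25x⁴ − 13x³ − 16x² + 19x − 6.
Step 2: lead(16x⁷ − 22x⁶ − 18x⁵ + 25x⁴ − 13x³ − 16x² + 19x − 6) ÷ lead(D) = 16x⁷ ÷ 2x² = 8x⁵. Subtract (8x⁵)·D = 16x⁷ − 32x⁶ + 8x⁵. Remainder: 10x⁶ − 26x⁵ + 25x⁴ − 13x³ − 16x² + 19x − 6.
Step 3: lead(10x⁶ − 26x⁵ + 25x⁴ − 13x³ − 16x² + 19x − 6) ÷ lead(D) = 10x⁶ ÷ 2x² = 5x⁴. Subtract (5x⁴)·D = 10x⁶ − 20x⁵ + 5x⁴. Remainder: −6x⁵ + 20x⁴ − 13x³ − 16x² + 19x − 6.
Step 4: lead(−6x⁵ + 20x⁴ − 13x³ − 16x² + 19x − 6) ÷ lead(D) = −6x⁵ ÷ 2x² = −3x³. Subtract (−3x³)·D = −6x⁵ + 12x⁴ − 3x³. Remainder: 8x⁴ − 10x³ − 16x² + 19x − 6.
Step 5: lead(8x⁴ − 10x³ − 16x² + 19x − 6) ÷ lead(D) = 8x⁴ ÷ 2x² = 4x². Subtract (4x²)·D = 8x⁴ − 16x³ + 4x². Remainder: 6x³ − 20x² + 19x − 6.
Step 6: lead(6x³ − 20x² + 19x − 6) ÷ lead(D) = 6x³ ÷ 2x² = 3x. Subtract (3x)·D = 6x³ − 12x² + 3x. Remainder: −8x² + 16x − 6.
Step 7: lead(−8x² + 16x − 6) ÷ lead(D) = −8x² ÷ 2x² = −4. Subtract (−4)·D = −8x² + 16x − 4. Remainder: −2.

R(x) = −2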